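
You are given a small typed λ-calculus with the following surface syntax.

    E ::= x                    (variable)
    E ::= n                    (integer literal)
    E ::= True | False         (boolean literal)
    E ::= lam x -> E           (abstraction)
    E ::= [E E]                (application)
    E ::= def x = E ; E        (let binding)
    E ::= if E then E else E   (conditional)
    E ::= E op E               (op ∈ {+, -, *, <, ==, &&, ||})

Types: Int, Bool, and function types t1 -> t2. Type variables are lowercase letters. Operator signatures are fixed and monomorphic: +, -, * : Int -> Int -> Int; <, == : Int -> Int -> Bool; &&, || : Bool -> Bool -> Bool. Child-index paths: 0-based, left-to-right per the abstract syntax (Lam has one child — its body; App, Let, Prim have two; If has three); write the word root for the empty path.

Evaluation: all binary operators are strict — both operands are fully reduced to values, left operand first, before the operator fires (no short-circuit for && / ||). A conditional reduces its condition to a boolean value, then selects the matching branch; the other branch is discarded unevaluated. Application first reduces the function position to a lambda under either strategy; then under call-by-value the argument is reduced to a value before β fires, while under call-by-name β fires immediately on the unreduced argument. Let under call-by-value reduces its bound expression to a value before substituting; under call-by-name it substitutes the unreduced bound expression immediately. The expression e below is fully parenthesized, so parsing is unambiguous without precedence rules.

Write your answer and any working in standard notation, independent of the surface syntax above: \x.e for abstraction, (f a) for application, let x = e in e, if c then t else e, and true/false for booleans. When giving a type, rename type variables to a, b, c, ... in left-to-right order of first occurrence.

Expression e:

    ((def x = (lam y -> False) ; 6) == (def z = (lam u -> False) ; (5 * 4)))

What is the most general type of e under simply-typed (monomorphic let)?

Working:
\y._ : a -> Bool
let x : a -> Bool
  unify Int ~ Int
\u._ : b -> Bool
let z : b -> Bool
  unify Int ~ Int
  unify Int ~ Int
  unify Int ~ Int

Answer: Bool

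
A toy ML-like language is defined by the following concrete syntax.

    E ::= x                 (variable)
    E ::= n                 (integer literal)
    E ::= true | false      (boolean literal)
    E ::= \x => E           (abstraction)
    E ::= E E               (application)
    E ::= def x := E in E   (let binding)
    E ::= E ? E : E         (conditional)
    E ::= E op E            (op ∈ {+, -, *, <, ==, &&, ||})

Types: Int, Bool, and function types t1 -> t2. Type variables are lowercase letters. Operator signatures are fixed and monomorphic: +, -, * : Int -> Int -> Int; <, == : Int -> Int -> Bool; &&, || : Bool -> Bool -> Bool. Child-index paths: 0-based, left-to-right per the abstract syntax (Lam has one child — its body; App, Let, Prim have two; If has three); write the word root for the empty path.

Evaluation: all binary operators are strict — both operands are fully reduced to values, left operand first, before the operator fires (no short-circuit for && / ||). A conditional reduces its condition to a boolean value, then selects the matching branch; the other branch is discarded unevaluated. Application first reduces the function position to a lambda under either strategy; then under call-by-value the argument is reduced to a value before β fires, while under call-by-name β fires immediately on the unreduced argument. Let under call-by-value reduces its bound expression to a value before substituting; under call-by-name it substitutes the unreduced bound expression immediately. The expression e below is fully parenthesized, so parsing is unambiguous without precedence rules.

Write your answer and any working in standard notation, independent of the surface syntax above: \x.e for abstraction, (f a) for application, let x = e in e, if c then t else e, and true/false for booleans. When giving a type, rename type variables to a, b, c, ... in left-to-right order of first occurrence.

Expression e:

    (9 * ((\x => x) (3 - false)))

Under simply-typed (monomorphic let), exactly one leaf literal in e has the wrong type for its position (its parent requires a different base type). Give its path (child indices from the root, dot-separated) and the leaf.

Answer: 1.1.1 : false

Working:
  unify Int ~ Int
x : a
\x._ : a -> a
  unify Int ~ Int
  unify Bool ~ Int
  FAIL: mismatch Bool ~ Int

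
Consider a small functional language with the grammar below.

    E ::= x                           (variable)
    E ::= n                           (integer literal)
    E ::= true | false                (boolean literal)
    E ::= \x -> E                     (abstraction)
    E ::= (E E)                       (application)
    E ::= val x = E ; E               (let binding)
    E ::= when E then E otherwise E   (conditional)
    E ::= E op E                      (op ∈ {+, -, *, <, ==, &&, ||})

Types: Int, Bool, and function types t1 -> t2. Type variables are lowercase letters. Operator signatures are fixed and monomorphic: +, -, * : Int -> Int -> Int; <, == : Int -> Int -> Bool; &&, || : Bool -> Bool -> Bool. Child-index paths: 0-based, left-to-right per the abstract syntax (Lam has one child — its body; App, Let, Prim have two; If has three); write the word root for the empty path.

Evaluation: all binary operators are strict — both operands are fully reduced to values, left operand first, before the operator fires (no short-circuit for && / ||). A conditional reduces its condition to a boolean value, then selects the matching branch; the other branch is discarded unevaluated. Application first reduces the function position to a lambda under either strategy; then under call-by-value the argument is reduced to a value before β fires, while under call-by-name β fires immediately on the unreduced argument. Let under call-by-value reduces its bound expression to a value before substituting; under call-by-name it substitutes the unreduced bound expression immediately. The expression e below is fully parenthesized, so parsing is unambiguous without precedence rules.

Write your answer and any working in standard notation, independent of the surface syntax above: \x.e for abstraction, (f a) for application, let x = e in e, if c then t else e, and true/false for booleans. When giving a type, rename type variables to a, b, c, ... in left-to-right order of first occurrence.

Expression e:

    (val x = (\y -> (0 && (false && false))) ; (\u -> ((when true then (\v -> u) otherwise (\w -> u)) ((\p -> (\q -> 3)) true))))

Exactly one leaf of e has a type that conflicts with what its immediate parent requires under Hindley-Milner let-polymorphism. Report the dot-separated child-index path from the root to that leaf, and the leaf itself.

Answer: 0.0.0 : 0

Trace:
  unify Int ~ Bool
  FAIL: mismatch Int ~ Bool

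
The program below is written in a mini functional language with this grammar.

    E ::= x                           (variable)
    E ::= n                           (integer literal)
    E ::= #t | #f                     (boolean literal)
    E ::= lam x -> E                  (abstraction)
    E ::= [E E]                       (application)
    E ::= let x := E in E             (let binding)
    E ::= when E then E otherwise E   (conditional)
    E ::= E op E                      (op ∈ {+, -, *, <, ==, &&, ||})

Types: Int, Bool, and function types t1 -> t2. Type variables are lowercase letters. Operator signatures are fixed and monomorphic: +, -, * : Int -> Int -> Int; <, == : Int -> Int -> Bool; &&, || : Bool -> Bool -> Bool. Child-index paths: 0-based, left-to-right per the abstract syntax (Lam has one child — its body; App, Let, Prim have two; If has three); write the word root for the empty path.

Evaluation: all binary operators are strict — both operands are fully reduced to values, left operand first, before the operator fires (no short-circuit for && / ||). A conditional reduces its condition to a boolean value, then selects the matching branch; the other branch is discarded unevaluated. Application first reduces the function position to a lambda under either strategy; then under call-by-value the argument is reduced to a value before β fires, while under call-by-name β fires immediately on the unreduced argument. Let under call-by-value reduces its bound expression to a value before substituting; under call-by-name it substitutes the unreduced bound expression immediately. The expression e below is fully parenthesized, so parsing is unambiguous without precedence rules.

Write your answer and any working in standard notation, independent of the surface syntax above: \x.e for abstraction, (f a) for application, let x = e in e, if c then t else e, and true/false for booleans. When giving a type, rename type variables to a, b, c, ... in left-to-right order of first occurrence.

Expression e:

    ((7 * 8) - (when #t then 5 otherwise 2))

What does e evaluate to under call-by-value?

Answer: 51

Derivation:
step 0: ((7 * 8) - (if true then 5 else 2))
step 1: [delta@0] (56 - (if true then 5 else 2))
step 2: [if@1] (56 - 5)
step 3: [delta@root] 51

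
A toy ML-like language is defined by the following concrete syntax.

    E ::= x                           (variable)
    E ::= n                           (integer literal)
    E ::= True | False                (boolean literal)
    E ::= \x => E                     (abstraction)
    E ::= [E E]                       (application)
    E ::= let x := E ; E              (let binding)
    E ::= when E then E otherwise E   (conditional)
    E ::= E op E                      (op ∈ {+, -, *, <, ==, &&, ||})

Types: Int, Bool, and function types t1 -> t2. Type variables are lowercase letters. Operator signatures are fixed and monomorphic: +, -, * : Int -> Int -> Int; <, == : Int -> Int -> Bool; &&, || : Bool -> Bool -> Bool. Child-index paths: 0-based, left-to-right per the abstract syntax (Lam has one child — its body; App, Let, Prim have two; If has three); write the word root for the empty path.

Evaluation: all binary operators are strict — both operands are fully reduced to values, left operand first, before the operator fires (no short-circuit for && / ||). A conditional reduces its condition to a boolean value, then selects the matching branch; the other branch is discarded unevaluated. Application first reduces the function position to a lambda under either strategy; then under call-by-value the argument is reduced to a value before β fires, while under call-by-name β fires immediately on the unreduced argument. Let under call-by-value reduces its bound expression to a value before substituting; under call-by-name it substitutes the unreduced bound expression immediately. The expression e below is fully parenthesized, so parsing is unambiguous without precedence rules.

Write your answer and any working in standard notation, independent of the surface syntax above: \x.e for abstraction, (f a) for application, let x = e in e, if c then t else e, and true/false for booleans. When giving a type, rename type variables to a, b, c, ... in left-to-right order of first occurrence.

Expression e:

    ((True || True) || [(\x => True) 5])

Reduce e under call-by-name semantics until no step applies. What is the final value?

Working:
step 0: ((true || true) || ((\x.true) 5))
step 1: [delta@0] (true || ((\x.true) 5))
step 2: [beta@1] (true || true)
step 3: [delta@root] true

Answer: true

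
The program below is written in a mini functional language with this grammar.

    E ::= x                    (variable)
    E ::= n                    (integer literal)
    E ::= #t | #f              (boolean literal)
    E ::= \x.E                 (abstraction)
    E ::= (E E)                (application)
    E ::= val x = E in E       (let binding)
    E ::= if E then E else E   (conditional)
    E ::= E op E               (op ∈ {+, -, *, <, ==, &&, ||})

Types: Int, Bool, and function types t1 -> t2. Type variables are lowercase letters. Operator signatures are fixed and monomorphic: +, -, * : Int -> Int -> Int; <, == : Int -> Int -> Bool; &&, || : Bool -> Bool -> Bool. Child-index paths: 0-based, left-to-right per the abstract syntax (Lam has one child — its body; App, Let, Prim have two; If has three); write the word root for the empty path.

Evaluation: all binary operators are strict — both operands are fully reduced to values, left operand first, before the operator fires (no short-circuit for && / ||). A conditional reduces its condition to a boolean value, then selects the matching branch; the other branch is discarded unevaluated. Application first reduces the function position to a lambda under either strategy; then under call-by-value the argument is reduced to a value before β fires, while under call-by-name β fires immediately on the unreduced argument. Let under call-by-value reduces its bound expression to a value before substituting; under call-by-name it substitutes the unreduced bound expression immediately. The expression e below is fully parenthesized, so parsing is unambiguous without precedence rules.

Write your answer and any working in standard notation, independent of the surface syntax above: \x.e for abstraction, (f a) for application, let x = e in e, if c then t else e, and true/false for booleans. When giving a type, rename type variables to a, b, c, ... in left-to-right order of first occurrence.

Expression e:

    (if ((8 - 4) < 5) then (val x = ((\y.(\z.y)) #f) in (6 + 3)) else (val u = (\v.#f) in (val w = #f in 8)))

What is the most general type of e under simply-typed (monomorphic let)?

Trace:
  unify Int ~ Int
  unify Int ~ Int
  unify Int ~ Int
  unify Int ~ Int
  unify Bool ~ Bool
y : a
\z._ : b -> a
\y._ : a -> b -> a
  unify a -> b -> a ~ Bool -> c
  unify a ~ Bool
  unify b -> Bool ~ c
_ _ : b -> Bool
let x : b -> Bool
  unify Int ~ Int
  unify Int ~ Int
\v._ : d -> Bool
let u : d -> Bool
let w : Bool
  unify Int ~ Int

Answer: Int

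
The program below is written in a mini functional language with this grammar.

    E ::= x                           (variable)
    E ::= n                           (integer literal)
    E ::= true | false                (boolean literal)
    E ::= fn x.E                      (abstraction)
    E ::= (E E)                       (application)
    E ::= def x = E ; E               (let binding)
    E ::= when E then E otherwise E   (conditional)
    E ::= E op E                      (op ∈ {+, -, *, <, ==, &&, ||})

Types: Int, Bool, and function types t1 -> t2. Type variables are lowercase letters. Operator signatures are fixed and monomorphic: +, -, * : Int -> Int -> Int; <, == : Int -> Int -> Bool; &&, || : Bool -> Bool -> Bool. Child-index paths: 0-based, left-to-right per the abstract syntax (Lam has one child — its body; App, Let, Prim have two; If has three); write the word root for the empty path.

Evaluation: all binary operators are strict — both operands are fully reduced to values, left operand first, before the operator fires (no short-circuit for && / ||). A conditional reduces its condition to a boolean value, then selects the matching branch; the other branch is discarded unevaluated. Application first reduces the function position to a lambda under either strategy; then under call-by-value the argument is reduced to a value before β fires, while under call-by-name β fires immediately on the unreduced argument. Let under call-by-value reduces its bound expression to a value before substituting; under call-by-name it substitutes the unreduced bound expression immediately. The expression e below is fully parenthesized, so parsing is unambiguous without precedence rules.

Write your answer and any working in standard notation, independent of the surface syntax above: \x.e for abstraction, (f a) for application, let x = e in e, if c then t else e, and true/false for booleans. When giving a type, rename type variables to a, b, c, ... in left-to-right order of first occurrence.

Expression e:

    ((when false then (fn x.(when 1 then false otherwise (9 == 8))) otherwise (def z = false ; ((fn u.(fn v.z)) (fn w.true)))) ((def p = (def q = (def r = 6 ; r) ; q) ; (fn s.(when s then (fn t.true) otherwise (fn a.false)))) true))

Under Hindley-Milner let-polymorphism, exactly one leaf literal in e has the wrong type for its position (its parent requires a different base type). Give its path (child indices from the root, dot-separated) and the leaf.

Answer: 0.1.0.0 : 1

Working:
  unify Bool ~ Bool
  unify Int ~ Bool
  FAIL: mismatch Int ~ Bool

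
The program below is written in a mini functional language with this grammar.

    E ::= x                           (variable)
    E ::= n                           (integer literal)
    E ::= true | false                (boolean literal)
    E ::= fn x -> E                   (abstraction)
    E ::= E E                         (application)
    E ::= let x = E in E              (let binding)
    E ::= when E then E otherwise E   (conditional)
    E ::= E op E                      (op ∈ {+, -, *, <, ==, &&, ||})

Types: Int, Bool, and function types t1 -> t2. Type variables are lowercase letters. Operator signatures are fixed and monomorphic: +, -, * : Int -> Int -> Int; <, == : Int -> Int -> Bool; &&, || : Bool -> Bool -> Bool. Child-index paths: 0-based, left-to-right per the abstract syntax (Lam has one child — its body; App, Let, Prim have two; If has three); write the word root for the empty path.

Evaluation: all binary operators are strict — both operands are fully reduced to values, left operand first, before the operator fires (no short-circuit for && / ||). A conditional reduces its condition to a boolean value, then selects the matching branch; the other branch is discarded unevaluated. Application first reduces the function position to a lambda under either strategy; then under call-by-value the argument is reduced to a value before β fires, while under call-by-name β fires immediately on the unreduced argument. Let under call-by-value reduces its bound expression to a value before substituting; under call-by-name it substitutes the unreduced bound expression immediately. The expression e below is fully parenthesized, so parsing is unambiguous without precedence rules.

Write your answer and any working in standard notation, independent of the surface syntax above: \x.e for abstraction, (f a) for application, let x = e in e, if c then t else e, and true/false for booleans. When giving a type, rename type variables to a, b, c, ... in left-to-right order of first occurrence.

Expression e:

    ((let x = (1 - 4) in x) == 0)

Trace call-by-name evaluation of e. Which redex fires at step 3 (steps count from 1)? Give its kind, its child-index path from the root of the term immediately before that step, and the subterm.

Working:
step 0: ((let x = (1 - 4) in x) == 0)
step 1: [let@0] ((1 - 4) == 0)
step 2: [delta@0] (-3 == 0)
step 3: [delta@root] false

Answer: delta at root : (-3 == 0)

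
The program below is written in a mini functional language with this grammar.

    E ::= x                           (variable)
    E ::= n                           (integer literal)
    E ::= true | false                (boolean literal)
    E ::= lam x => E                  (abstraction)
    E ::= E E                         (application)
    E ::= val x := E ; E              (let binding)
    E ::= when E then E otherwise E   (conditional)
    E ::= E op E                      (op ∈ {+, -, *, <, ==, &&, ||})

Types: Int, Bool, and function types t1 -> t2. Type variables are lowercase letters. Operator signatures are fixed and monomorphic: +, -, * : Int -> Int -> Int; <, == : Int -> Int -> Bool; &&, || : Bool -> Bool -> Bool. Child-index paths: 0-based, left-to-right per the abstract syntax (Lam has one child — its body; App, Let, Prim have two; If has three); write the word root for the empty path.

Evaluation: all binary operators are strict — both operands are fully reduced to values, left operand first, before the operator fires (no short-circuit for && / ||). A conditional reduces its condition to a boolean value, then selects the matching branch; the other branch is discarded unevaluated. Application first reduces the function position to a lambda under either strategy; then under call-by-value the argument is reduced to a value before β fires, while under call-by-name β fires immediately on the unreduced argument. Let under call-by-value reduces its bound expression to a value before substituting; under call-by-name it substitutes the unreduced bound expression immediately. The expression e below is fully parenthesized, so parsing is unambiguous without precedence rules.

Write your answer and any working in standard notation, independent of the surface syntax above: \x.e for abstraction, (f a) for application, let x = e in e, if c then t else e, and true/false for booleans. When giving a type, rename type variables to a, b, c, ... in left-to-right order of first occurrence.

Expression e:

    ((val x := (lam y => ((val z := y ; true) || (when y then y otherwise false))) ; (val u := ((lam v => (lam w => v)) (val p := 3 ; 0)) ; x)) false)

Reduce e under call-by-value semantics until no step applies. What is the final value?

Trace:
step 0: ((let x = (\y.((let z = y in true) || (if y then y else false))) in (let u = ((\v.(\w.v)) (let p = 3 in 0)) in x)) false)
step 1: [let@0] ((let u = ((\v.(\w.v)) (let p = 3 in 0)) in (\y.((let z = y in true) || (if y then y else false)))) false)
step 2: [let@0.0.1] ((let u = ((\v.(\w.v)) 0) in (\y.((let z = y in true) || (if y then y else false)))) false)
step 3: [beta@0.0] ((let u = (\w.0) in (\y.((let z = y in true) || (if y then y else false)))) false)
step 4: [let@0] ((\y.((let z = y in true) || (if y then y else false))) false)
step 5: [beta@root] ((let z = false in true) || (if false then false else false))
step 6: [let@0] (true || (if false then false else false))
step 7: [if@1] (true || false)
step 8: [delta@root] true

Answer: true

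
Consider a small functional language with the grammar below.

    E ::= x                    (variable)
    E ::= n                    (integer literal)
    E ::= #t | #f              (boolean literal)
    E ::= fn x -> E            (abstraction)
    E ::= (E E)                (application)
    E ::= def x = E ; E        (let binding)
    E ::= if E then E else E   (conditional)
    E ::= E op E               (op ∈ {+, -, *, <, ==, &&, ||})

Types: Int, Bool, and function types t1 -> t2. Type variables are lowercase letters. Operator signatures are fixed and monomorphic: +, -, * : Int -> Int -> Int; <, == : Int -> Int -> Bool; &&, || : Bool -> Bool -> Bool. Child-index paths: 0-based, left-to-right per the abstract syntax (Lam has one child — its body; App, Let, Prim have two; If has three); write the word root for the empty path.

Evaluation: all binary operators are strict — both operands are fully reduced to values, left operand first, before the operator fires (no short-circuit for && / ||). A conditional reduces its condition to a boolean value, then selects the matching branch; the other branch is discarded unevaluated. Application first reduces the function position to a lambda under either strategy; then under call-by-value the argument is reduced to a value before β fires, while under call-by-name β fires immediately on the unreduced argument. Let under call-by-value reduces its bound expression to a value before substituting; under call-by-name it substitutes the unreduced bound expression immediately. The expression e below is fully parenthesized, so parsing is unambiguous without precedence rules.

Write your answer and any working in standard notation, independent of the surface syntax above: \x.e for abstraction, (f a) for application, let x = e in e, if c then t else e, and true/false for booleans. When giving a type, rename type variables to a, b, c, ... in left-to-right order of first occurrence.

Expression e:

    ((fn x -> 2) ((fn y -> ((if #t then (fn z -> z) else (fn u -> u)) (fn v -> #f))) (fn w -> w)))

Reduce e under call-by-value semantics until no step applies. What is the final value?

Working:
step 0: ((\x.2) ((\y.((if true then (\z.z) else (\u.u)) (\v.false))) (\w.w)))
step 1: [beta@1] ((\x.2) ((if true then (\z.z) else (\u.u)) (\v.false)))
step 2: [if@1.0] ((\x.2) ((\z.z) (\v.false)))
step 3: [beta@1] ((\x.2) (\v.false))
step 4: [beta@root] 2

Answer: 2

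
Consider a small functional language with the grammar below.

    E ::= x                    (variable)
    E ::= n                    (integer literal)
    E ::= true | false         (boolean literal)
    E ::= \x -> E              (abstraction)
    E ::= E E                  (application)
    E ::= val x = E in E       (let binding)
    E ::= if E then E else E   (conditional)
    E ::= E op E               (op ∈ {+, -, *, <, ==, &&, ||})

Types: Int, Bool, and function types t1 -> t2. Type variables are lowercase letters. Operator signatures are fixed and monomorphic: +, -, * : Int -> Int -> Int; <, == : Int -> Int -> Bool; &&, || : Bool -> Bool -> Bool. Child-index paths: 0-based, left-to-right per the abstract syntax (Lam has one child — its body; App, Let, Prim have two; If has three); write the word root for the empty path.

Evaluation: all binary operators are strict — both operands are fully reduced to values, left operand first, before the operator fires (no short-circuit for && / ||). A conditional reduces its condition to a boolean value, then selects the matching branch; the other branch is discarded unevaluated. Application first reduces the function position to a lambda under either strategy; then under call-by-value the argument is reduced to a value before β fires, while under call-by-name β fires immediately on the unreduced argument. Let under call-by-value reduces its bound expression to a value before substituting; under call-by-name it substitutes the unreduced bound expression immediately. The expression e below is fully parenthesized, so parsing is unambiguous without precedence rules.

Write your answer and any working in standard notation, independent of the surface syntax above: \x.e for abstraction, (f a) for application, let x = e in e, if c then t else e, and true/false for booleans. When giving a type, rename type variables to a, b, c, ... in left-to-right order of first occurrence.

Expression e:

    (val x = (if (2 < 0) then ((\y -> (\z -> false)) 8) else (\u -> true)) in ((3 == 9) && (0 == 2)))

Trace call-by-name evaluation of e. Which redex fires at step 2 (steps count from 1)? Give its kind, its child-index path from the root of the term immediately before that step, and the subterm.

Answer: delta at 0 : (3 == 9)

Trace:
step 0: (let x = (if (2 < 0) then ((\y.(\z.false)) 8) else (\u.true)) in ((3 == 9) && (0 == 2)))
step 1: [let@root] ((3 == 9) && (0 == 2))
step 2: [delta@0] (false && (0 == 2))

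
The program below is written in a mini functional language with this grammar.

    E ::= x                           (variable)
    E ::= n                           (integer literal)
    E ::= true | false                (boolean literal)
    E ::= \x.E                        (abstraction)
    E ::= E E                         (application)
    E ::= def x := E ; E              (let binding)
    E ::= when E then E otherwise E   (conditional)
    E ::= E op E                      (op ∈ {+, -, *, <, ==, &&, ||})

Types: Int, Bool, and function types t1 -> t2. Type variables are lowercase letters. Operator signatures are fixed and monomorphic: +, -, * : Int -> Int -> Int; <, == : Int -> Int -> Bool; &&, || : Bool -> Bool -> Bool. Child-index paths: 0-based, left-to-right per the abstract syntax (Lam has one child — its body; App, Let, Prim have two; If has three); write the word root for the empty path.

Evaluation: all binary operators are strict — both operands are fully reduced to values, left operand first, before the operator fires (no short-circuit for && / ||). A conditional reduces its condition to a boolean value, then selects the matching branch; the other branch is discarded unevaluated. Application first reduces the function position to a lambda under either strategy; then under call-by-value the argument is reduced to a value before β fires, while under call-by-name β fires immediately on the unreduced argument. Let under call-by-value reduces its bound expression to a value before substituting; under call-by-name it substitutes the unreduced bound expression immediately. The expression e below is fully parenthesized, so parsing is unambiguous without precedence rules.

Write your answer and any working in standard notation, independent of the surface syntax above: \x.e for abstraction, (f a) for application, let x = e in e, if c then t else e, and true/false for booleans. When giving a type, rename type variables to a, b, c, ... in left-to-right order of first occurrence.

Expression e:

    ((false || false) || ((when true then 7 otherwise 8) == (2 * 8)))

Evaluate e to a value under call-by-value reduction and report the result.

Trace:
step 0: ((false || false) || ((if true then 7 else 8) == (2 * 8)))
step 1: [delta@0] (false || ((if true then 7 else 8) == (2 * 8)))
step 2: [if@1.0] (false || (7 == (2 * 8)))
step 3: [delta@1.1] (false || (7 == 16))
step 4: [delta@1] (false || false)
step 5: [delta@root] false

Answer: false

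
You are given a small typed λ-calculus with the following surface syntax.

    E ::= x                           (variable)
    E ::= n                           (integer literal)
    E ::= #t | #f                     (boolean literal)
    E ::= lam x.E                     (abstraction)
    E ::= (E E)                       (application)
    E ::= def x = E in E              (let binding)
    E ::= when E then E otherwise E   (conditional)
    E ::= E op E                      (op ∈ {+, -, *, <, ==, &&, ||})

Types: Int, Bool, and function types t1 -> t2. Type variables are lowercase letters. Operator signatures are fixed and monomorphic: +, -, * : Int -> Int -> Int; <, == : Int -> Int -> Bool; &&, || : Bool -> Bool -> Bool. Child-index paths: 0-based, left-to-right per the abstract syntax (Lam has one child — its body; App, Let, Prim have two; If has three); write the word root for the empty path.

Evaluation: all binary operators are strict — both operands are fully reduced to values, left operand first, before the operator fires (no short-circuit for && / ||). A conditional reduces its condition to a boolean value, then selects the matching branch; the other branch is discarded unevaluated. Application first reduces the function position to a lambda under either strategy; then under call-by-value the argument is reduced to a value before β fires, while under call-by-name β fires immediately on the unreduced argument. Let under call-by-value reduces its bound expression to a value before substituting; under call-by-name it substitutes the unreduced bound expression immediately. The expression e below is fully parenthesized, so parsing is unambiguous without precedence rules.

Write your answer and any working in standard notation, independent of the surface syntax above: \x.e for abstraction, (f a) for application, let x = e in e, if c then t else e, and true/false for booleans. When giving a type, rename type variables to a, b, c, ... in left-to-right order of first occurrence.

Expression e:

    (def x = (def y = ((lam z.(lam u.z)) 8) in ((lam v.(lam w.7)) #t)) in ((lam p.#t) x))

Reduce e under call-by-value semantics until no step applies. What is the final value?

Answer: true

Derivation:
step 0: (let x = (let y = ((\z.(\u.z)) 8) in ((\v.(\w.7)) true)) in ((\p.true) x))
step 1: [beta@0.0] (let x = (let y = (\u.8) in ((\v.(\w.7)) true)) in ((\p.true) x))
step 2: [let@0] (let x = ((\v.(\w.7)) true) in ((\p.true) x))
step 3: [beta@0] (let x = (\w.7) in ((\p.true) x))
step 4: [let@root] ((\p.true) (\w.7))
step 5: [beta@root] true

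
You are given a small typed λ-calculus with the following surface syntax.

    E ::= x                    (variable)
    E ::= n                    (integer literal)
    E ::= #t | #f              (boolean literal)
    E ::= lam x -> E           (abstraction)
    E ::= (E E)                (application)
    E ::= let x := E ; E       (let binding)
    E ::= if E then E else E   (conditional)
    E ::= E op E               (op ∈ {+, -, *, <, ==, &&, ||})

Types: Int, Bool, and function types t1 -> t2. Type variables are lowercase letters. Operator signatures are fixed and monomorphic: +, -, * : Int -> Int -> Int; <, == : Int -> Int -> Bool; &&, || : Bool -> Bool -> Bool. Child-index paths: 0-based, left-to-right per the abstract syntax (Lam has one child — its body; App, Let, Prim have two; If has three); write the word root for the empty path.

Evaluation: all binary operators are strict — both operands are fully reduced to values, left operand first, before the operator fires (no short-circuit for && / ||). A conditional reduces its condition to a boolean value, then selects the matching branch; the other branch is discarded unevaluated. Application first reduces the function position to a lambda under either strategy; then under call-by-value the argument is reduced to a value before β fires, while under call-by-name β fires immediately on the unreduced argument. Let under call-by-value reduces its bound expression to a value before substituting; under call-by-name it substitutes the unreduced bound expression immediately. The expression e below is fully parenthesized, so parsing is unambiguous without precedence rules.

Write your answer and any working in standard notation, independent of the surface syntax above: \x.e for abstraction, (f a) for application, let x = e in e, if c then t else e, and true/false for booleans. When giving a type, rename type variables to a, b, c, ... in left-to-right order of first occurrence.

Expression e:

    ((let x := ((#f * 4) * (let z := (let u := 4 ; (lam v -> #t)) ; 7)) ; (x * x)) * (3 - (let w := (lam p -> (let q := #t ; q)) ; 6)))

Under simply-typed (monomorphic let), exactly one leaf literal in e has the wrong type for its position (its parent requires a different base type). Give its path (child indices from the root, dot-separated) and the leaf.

Derivation:
  unify Bool ~ Int
  FAIL: mismatch Bool ~ Int

Answer: 0.0.0.0 : false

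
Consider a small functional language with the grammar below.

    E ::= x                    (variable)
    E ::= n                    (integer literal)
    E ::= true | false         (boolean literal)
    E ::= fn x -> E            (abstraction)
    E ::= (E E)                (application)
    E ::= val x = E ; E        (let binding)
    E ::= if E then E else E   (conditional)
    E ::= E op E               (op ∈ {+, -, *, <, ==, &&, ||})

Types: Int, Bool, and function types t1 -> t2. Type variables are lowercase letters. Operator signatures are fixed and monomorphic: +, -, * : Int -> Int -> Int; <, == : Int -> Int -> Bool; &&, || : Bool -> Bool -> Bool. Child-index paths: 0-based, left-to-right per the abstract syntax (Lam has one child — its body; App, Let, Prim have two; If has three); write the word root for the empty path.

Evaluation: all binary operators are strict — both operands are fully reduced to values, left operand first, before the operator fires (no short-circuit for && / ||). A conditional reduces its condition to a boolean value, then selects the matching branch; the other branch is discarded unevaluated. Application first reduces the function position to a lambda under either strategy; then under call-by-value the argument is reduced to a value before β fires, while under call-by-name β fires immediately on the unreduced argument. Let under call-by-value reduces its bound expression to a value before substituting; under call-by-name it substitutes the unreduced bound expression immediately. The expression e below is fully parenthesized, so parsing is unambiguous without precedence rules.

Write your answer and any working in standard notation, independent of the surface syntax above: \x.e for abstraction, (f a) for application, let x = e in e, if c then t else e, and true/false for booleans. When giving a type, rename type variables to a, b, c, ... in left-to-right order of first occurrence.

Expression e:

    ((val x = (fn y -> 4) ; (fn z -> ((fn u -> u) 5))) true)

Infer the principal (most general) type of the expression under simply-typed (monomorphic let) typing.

Answer: Int

Working:
\y._ : a -> Int
let x : a -> Int
u : c
\u._ : c -> c
  unify c -> c ~ Int -> d
  unify c ~ Int
  unify Int ~ d
_ _ : Int
\z._ : b -> Int
  unify b -> Int ~ Bool -> e
  unify b ~ Bool
  unify Int ~ e
_ _ : Int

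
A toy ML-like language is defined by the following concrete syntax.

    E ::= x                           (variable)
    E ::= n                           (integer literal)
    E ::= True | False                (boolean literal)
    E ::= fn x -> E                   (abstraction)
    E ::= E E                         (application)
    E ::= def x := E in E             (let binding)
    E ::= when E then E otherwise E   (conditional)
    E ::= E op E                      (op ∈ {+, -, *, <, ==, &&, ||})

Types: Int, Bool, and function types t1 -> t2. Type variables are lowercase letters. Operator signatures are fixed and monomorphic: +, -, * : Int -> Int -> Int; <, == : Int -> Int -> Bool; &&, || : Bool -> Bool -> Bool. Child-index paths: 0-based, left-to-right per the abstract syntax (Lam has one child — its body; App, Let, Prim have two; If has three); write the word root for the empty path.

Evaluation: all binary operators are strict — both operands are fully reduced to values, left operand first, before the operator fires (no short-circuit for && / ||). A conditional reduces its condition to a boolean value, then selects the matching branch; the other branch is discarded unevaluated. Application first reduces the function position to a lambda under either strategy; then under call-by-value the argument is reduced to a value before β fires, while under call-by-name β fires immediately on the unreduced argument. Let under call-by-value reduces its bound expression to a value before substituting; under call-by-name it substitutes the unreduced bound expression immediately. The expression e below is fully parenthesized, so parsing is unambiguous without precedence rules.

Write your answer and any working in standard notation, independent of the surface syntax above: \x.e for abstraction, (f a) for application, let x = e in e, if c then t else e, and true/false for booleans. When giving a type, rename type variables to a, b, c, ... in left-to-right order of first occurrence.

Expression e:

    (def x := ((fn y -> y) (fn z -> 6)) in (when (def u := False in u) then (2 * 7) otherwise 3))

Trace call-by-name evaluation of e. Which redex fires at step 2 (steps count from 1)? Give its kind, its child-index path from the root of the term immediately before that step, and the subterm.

Answer: let at 0 : (let u = false in u)

Working:
step 0: (let x = ((\y.y) (\z.6)) in (if (let u = false in u) then (2 * 7) else 3))
step 1: [let@root] (if (let u = false in u) then (2 * 7) else 3)
step 2: [let@0] (if false then (2 * 7) else 3)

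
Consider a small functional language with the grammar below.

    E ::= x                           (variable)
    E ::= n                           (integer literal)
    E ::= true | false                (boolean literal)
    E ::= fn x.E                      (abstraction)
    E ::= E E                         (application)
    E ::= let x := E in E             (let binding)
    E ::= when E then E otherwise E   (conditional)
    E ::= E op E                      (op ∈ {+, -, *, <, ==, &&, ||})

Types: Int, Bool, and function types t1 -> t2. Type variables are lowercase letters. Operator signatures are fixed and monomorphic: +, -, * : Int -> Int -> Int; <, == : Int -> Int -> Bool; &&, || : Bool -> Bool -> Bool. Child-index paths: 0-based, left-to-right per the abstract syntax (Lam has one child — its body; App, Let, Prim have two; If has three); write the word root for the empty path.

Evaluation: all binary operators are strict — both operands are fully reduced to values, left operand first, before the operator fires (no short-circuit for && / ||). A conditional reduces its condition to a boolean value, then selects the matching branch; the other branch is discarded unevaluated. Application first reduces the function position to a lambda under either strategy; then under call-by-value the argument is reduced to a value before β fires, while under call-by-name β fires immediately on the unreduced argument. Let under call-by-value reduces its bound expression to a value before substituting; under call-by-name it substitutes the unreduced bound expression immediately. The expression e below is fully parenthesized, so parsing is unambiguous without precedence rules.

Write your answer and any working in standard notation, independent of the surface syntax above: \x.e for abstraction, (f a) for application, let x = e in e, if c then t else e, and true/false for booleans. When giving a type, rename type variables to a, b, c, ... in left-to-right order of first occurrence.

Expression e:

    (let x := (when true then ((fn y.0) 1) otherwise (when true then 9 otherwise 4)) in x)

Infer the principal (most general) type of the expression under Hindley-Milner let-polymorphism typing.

Trace:
  unify Bool ~ Bool
\y._ : a -> Int
  unify a -> Int ~ Int -> b
  unify a ~ Int
  unify Int ~ b
_ _ : Int
  unify Bool ~ Bool
  unify Int ~ Int
  unify Int ~ Int
let x : Int
x : Int

Answer: Int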